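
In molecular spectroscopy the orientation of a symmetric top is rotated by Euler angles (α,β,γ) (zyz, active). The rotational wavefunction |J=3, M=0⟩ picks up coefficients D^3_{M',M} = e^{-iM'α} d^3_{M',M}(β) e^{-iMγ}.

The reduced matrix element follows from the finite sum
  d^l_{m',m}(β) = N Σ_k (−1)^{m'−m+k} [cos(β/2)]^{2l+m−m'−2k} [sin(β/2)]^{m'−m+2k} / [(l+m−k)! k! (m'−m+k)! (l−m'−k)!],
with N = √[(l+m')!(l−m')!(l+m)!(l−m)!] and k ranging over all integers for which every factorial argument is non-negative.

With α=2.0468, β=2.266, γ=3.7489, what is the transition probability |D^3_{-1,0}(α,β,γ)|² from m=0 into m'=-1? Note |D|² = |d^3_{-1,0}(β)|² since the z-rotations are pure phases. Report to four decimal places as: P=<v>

First d^3_{-1,0}(β=2.2660), then the phase factors e^{-i(-1)α} and e^{-i(0)γ}:
c=cos(2.266000/2)=0.423945, s=sin(2.266000/2)=0.905688; N=√[2·24·6·6]=41.569219
k∈{1,2,3} keeps every argument non-negative
  k=1: (−1)^0·41.5692/(12)·0.4239^5·0.9057^1 = +0.042965
  k=2: (−1)^1·41.5692/(4)·0.4239^3·0.9057^3 = -0.588268
  k=3: (−1)^2·41.5692/(12)·0.4239^1·0.9057^5 = +0.894938
d^3_{-1,0}(2.2660) = +0.042965 -0.588268 +0.894938 = +0.349635
|D^3_{-1,0}|² = |d^3_{-1,0}(β)|² = (+0.349635)² = 0.122245 (the z-rotation phases have unit modulus)

P=0.1222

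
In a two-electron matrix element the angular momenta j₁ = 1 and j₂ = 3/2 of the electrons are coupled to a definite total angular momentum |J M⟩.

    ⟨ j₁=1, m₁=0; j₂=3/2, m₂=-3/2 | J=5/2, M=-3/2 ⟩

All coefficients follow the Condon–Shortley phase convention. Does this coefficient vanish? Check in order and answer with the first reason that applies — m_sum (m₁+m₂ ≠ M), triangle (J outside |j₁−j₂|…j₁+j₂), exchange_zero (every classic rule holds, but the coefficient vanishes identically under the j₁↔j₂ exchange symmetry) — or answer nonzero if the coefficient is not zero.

m-sum: m₁+m₂ = 0+(-3/2) = -3/2, M = -3/2  ✓
triangle: |j₁−j₂| = 1/2 ≤ J = 5/2 ≤ j₁+j₂ = 5/2  ✓
exchange: j₁≠j₂ or m₁≠m₂ — the exchange symmetry imposes no constraint here
value check: CG = +√(2/5) = +0.632456 ≠ 0

nonzero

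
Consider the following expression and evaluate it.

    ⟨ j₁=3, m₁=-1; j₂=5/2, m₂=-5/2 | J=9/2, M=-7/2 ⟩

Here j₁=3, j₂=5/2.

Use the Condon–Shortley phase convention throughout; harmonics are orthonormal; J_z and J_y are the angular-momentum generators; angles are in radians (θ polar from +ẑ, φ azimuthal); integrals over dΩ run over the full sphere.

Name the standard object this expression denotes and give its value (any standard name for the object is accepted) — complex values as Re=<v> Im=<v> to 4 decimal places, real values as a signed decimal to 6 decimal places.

This is a Clebsch–Gordan (vector-coupling) coefficient.
triangle: 1!×5!×4!/11! = 2880/39916800
(j±m)!: 2!×4!×0!×5!×1!×8! = 232243200
prefactor² = (2J+1)×Δ×N² = 1843200/11
  k=0: +1/(0!×1!×4!×0!×1!×4!) = 1/576
Σ = 1/576  ⇒  CG² = 1843200/11×(1/576)² = 50/99
CG = +√(50/99) = +0.710669

Clebsch–Gordan coefficient, +√(50/99) ≈ +0.710669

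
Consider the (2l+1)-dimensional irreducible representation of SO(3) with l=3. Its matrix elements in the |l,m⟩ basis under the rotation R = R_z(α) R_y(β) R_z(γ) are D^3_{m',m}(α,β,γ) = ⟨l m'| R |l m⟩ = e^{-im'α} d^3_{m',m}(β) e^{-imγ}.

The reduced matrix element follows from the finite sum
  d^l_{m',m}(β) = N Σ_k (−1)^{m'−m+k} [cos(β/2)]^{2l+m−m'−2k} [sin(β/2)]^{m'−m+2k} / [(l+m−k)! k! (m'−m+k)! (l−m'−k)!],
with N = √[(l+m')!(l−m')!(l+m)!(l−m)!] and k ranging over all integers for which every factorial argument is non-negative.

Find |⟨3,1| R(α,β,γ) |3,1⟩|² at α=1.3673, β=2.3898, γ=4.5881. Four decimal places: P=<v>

D^3_{1,1}(1.3673,2.3898,4.5881) = e^{-i·1·1.3673}·d^3_{1,1}(2.3898)·e^{-i·1·4.5881}. Compute d first:
With c≡cos(β/2)=0.367106 and s≡sin(β/2)=0.930179, N=[24·2·24·2]^{1/2}=48.000000
The bounds max(0,m−m')=0 and min(l+m,l−m')=2 give 3 terms
  k=0: (−1)^0·48.0000/(48)·0.3671^6·0.9302^0 = +0.002448
  k=1: (−1)^1·48.0000/(6)·0.3671^4·0.9302^2 = -0.125716
  k=2: (−1)^2·48.0000/(8)·0.3671^2·0.9302^4 = +0.605343
d^3_{1,1}(2.3898) = +0.002448 -0.125716 +0.605343 = +0.482074
|D^3_{1,1}|² = |d^3_{1,1}(β)|² = (+0.482074)² = 0.232395 (the z-rotation phases have unit modulus)

P=0.2324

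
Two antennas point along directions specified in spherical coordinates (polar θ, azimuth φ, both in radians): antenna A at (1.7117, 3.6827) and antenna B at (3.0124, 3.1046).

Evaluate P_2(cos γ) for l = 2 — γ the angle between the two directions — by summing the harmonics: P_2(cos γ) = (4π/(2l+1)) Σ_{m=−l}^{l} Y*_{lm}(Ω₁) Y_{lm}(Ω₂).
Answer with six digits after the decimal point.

Addition theorem: P_2(cos γ) = (4π/5) Σ_m Y*_{lm}(Ω₁) Y_{lm}(Ω₂), m = −2…2:
  m=-2: Y*=0.17773 + 0.33435j  Y=0.00639 + 0.00047j  product 0.00098 + 0.00222j
  m=-1: Y*=0.09207 + 0.05533j  Y=0.09863 + 0.00365j  product 0.00888 + 0.00579j
  m=+0: Y*=-0.29673 + 0.00000j  Y=0.61508 + 0.00000j  product -0.18251 + 0.00000j
  m=+1: Y*=-0.09207 + 0.05533j  Y=-0.09863 + 0.00365j  product 0.00888 - 0.00579j
  m=+2: Y*=0.17773 - 0.33435j  Y=0.00639 - 0.00047j  product 0.00098 - 0.00222j
Accumulated sum -0.16280 + 0.00000j; after 4π/(2l+1) scaling, -0.40915 + 0.00000j ⇒ P_2 = -0.409155

-0.409155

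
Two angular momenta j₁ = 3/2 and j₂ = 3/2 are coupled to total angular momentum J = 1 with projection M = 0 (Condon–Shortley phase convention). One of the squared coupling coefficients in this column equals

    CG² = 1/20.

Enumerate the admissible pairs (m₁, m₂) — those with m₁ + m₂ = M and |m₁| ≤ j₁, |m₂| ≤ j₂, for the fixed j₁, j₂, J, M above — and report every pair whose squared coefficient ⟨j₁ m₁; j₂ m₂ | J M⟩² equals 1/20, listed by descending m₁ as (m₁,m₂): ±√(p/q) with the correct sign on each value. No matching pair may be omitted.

Admissible pairs with m₁+m₂ = M = 0: (-3/2,3/2), (-1/2,1/2), (1/2,-1/2), (3/2,-3/2)
  (m₁,m₂)=(3/2,-3/2): CG² = 9/20, CG = +√(9/20)
  (m₁,m₂)=(1/2,-1/2): CG² = 1/20, CG = −√(1/20)   ← matches the target
  (m₁,m₂)=(-1/2,1/2): CG² = 1/20, CG = −√(1/20)   ← matches the target
  (m₁,m₂)=(-3/2,3/2): CG² = 9/20, CG = +√(9/20)
Pairs with CG² = 1/20: (1/2,-1/2): −√(1/20); (-1/2,1/2): −√(1/20)

(1/2,-1/2): −√(1/20); (-1/2,1/2): −√(1/20)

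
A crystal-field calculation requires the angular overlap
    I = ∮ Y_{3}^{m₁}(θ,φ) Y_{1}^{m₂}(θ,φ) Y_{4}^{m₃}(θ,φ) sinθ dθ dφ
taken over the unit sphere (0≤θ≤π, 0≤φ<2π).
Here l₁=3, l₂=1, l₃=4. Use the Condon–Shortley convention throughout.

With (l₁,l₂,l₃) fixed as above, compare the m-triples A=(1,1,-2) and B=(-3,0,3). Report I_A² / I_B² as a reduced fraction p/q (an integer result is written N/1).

l's match ⇒ only the (l;m) 3-j factors differ between A and B.
A: triangle coeff Δ(3,1,4) = 1/252; Σ_t [0,0]: t=0:+1/96 = 1/96; (3j)²=5/84 [(3 1 4; 1 1 -2)], sign=+1
B: triangle coeff Δ(3,1,4) = 1/252; Σ_t [0,0]: t=0:+1/720 = 1/720; (3j)²=1/36 [(3 1 4; -3 0 3)], sign=-1
I_A²/I_B² = (5/84)/(1/36) = 15/7

15/7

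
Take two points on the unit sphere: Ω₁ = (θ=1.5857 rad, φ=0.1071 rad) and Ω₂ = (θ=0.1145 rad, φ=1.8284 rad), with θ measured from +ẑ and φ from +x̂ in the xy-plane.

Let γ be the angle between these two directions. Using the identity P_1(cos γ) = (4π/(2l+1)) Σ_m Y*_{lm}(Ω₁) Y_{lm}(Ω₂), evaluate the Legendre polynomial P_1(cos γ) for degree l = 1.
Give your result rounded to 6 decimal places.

Summing Y*_{l m}(θ₁,φ₁)·Y_{l m}(θ₂,φ₂) over m ∈ [−1, 1]; prefactor 4π/(2·1+1) = 4.188790:
  m=-1: Y*=(0.343476, 0.036928)  Y=(-0.010056, -0.038170)  product (-0.002045, -0.013482)
  m=+0: Y*=(-0.007282, -0.000000)  Y=(0.485403, 0.000000)  product (-0.003535, -0.000000)
  m=+1: Y*=(-0.343476, 0.036928)  Y=(0.010056, -0.038170)  product (-0.002045, 0.013482)
Total Σ_m = (-0.007624, 0.000000). Multiply by 4.188790: (-0.031934, 0.000000). P_1(cos γ) = -0.031934

-0.031934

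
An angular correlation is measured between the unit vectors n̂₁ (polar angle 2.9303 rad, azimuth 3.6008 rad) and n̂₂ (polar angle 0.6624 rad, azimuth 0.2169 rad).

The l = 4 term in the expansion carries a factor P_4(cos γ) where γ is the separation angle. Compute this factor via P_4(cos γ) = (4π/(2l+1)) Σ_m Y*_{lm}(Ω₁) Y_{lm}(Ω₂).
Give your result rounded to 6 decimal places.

0.185343

Term-by-term m-sum for l=4 (normalisation 4π/9 = 1.396263):
  [-4]  conj(Y_{4,-4})(Ω₁) = -0.000225+0.000826i ; Y_{4,-4}(Ω₂) = +0.040940-0.048292i ; Δ = +0.000031+0.000045i
  [-3]  conj(Y_{4,-3})(Ω₁) = +0.002167+0.011079i ; Y_{4,-3}(Ω₂) = +0.182675-0.139072i ; Δ = +0.001937+0.001723i
  [-2]  conj(Y_{4,-2})(Ω₁) = +0.050844+0.066553i ; Y_{4,-2}(Ω₂) = +0.384880-0.178287i ; Δ = +0.031435+0.016550i
  [-1]  conj(Y_{4,-1})(Ω₁) = +0.321071+0.158757i ; Y_{4,-1}(Ω₂) = +0.302985-0.066768i ; Δ = +0.107880+0.026664i
  [+0]  conj(Y_{4,0})(Ω₁) = +0.667332-0.000000i ; Y_{4,0}(Ω₂) = -0.224507+0.000000i ; Δ = -0.149821+0.000000i
  [+1]  conj(Y_{4,1})(Ω₁) = -0.321071+0.158757i ; Y_{4,1}(Ω₂) = -0.302985-0.066768i ; Δ = +0.107880-0.026664i
  [+2]  conj(Y_{4,2})(Ω₁) = +0.050844-0.066553i ; Y_{4,2}(Ω₂) = +0.384880+0.178287i ; Δ = +0.031435-0.016550i
  [+3]  conj(Y_{4,3})(Ω₁) = -0.002167+0.011079i ; Y_{4,3}(Ω₂) = -0.182675-0.139072i ; Δ = +0.001937-0.001723i
  [+4]  conj(Y_{4,4})(Ω₁) = -0.000225-0.000826i ; Y_{4,4}(Ω₂) = +0.040940+0.048292i ; Δ = +0.000031-0.000045i
Accumulated sum +0.132742+0.000000i; after 4π/(2l+1) scaling, +0.185343+0.000000i ⇒ P_4 = 0.185343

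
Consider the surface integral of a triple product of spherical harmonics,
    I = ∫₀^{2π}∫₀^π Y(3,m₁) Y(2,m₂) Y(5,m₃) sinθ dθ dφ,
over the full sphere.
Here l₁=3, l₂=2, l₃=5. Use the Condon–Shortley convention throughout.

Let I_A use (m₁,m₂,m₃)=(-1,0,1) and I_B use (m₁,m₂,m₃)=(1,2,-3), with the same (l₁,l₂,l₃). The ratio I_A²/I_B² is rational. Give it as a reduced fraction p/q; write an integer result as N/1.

Shared (l₁,l₂,l₃)=(3,2,5): N and (l;000)² cancel in I_A²/I_B².
A: Δ = 0!·6!·4!/11! = 1/2310; Racah Σ t=0..0: t=0:+1/192 = 1/192; ⇒ 3j(3 2 5; -1 0 1)² = 3/77, sgn +1
B: Δ = 0!·6!·4!/11! = 1/2310; Racah Σ t=0..0: t=0:+1/1152 = 1/1152; ⇒ 3j(3 2 5; 1 2 -3)² = 1/33, sgn +1
I_A²/I_B² = (3/77)/(1/33) = 9/7

9/7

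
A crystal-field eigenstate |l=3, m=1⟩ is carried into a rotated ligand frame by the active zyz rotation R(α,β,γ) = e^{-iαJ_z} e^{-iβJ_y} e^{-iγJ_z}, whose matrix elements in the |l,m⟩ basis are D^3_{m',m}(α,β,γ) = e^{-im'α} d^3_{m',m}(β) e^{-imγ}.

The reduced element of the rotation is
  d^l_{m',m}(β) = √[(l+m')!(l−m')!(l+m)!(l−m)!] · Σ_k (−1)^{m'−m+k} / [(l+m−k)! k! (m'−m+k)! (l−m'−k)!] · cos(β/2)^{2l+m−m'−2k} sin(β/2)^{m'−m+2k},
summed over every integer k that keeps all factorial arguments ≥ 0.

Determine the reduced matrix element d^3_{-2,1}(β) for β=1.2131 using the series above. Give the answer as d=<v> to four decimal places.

d^3_{-2,1}(β=1.2131) via the finite sum:
With c≡cos(β/2)=0.821620 and s≡sin(β/2)=0.570036, N=[1·120·24·2]^{1/2}=75.894664
The bounds max(0,m−m')=3 and min(l+m,l−m')=4 give 2 terms
  k=3: (−1)^0·75.8947/(12)·0.8216^3·0.5700^3 = +0.649755
  k=4: (−1)^1·75.8947/(24)·0.8216^1·0.5700^5 = -0.156381
d^3_{-2,1}(1.2131) = +0.649755 -0.156381 = +0.493374

d=0.4934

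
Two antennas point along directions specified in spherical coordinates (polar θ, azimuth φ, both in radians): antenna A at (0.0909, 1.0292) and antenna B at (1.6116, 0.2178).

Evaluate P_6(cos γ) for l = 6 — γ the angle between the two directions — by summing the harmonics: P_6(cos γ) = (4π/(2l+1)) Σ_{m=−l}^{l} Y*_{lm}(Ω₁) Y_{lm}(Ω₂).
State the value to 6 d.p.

-0.309380

Summing Y*_{l m}(θ₁,φ₁)·Y_{l m}(θ₂,φ₂) over m ∈ [−6, 6]; prefactor 4π/(2·6+1) = 0.966644:
  m=-6: (0.000000, -0.000000) × (0.125428, -0.464023) = (0.000000, -0.000000)  (running Σ = (0.000000, -0.000000))
  m=-5: (0.000004, -0.000009) × (-0.031500, 0.060242) = (0.000000, 0.000001)  (running Σ = (0.000000, 0.000000))
  m=-4: (-0.000135, -0.000199) × (-0.224780, 0.267086) = (0.000083, 0.000009)  (running Σ = (0.000084, 0.000009))
  m=-3: (-0.003832, 0.000207) × (0.062752, -0.048042) = (-0.000231, 0.000197)  (running Σ = (-0.000147, 0.000206))
  m=-2: (-0.019623, 0.037003) × (0.285987, -0.133103) = (-0.000687, 0.013194)  (running Σ = (-0.000834, 0.013401))
  m=-1: (0.147938, 0.245907) × (-0.081157, 0.017961) = (-0.016423, -0.017300)  (running Σ = (-0.017256, -0.003899))
  m=0: (0.930730, -0.000000) × (-0.306794, 0.000000) = (-0.285543, 0.000000)  (running Σ = (-0.302799, -0.003899))
  m=1: (-0.147938, 0.245907) × (0.081157, 0.017961) = (-0.016423, 0.017300)  (running Σ = (-0.319222, 0.013401))
  m=2: (-0.019623, -0.037003) × (0.285987, 0.133103) = (-0.000687, -0.013194)  (running Σ = (-0.319909, 0.000206))
  m=3: (0.003832, 0.000207) × (-0.062752, -0.048042) = (-0.000231, -0.000197)  (running Σ = (-0.320139, 0.000009))
  m=4: (-0.000135, 0.000199) × (-0.224780, -0.267086) = (0.000083, -0.000009)  (running Σ = (-0.320056, 0.000000))
  m=5: (-0.000004, -0.000009) × (0.031500, 0.060242) = (0.000000, -0.000001)  (running Σ = (-0.320055, -0.000000))
  m=6: (0.000000, 0.000000) × (0.125428, 0.464023) = (0.000000, 0.000000)  (running Σ = (-0.320055, 0.000000))
Σ over m = (-0.320055, 0.000000); ×(4π/13) → (-0.309380, 0.000000). Real part: -0.309380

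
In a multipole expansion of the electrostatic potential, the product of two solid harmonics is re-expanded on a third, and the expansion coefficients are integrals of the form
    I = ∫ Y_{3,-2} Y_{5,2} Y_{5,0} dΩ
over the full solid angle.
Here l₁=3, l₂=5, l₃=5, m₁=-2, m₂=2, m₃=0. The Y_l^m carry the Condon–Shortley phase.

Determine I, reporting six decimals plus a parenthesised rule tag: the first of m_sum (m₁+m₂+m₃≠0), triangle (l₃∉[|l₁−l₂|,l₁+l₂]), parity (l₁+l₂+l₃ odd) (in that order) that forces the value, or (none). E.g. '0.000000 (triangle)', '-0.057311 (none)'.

0.000000 (parity)

Σlᵢ=13 odd — θ-integrand is odd under cosθ→−cosθ; I=0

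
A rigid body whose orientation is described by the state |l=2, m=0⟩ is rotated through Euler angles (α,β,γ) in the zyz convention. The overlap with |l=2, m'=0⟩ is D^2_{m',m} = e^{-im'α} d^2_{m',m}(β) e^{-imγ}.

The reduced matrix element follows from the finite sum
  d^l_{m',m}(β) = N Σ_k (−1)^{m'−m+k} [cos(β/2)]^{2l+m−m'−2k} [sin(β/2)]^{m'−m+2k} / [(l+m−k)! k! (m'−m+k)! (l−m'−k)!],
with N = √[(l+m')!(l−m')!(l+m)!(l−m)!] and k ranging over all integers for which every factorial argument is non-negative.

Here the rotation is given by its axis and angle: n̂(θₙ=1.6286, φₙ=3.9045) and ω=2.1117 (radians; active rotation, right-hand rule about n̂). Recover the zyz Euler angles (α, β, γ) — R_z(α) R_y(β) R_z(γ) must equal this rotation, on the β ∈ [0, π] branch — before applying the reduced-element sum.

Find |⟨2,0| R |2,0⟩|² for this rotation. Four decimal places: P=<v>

Axis–angle → zyz. n̂ = (sinθₙcosφₙ, sinθₙsinφₙ, cosθₙ) = (-0.721623, -0.689872, -0.057771), ω = 2.1117.
R = I cosω + sinω [n̂]ₓ + (1−cosω) n̂n̂ᵀ gives
  R = [+0.273963, +0.803688, -0.528233; +0.704640, +0.206070, +0.678983; +0.654544, -0.558230, -0.509855]
β = atan2(√(R₁₃²+R₂₃²), R₃₃) = 2.105812; α = atan2(R₂₃, R₁₃) mod 2π = 2.231963; γ = atan2(R₃₂, −R₃₁) mod 2π = 3.847741
Split into d^2_{0,0}(β=2.1058) × two z-phases.
Half-angle: c=0.495048, s=0.868866. N=√(2·2·2·2)=4.000000
k: max(0,(0)−(0))=0 … min(2+(0),2−(0))=2
  k=0: (−1)^0·4.0000/(4)·0.4950^4·0.8689^0 = +0.060061
  k=1: (−1)^1·4.0000/(1)·0.4950^2·0.8689^2 = -0.740048
  k=2: (−1)^2·4.0000/(4)·0.4950^0·0.8689^4 = +0.569915
d^2_{0,0}(2.1058) = +0.060061 -0.740048 +0.569915 = -0.110072
|D^2_{0,0}|² = |d^2_{0,0}(β)|² = (-0.110072)² = 0.012116 (the z-rotation phases have unit modulus)

P=0.0121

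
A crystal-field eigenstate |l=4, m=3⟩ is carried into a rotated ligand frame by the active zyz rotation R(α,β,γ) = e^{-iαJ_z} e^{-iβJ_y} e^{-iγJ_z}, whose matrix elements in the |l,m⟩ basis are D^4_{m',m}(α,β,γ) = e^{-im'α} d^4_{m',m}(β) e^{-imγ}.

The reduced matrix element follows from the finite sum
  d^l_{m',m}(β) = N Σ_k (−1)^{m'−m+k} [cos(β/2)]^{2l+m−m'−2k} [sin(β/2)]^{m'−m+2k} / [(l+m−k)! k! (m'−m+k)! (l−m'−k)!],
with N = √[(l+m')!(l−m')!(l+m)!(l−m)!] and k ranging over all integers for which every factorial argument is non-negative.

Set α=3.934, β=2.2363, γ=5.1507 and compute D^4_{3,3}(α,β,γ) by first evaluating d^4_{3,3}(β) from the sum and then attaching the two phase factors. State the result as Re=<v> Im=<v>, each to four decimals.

Re=0.0200 Im=0.0326

First d^4_{3,3}(β=2.2363), then the phase factors e^{-i(3)α} and e^{-i(3)γ}:
With c≡cos(β/2)=0.437347 and s≡sin(β/2)=0.899293, N=[5040·1·5040·1]^{1/2}=5040.000000
k∈{0,1} keeps every argument non-negative
  k=0: (−1)^0·5040.0000/(5040)·0.4373^8·0.8993^0 = +0.001338
  k=1: (−1)^1·5040.0000/(720)·0.4373^6·0.8993^2 = -0.039615
d^4_{3,3}(2.2363) = +0.001338 -0.039615 = -0.038276
Phases: e^{-i·(3)·3.9340}=+0.721818+0.692083i, e^{-i·(3)·5.1507}=-0.967445-0.253081i ⇒ D=+0.020025+0.032620i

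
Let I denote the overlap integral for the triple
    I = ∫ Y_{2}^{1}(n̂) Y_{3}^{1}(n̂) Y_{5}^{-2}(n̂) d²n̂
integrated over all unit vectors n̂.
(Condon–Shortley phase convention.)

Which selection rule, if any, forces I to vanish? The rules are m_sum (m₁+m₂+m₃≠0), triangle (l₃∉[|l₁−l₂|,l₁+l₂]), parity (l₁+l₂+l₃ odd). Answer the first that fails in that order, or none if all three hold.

m₁+m₂+m₃ = 1 + 1 − 2 = 0  ✓
triangle: |2−3|=1 ≤ l₃=5 ≤ 2+3=5  ✓
parity: l₁+l₂+l₃ = 10 is even  ✓

none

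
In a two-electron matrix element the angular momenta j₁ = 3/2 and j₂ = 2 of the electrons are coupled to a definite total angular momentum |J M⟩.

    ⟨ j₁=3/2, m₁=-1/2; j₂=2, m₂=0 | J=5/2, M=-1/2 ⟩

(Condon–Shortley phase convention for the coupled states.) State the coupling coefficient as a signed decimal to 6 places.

triangle: 1!×2!×3!/7! = 12/5040
(j±m)!: 1!×2!×2!×2!×2!×3! = 96
prefactor² = (2J+1)×Δ×N² = 48/35
  k=0: +1/(0!×1!×2!×2!×0!×1!) = 1/4
  k=1: −1/(1!×0!×1!×1!×1!×2!) = -1/2
Σ = -1/4  ⇒  CG² = 48/35×(-1/4)² = 3/35
CG = −√(3/35) = -0.292770

−√(3/35) = -0.292770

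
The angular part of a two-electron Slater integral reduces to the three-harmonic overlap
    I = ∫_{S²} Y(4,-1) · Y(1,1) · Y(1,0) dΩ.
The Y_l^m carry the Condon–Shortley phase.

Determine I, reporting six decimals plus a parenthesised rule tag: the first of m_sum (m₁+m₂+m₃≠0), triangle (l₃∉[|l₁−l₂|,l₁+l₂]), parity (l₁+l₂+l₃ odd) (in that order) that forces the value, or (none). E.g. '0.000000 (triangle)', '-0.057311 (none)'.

|4−1|≤1≤4+1 violated ⇒ I = 0

0.000000 (triangle)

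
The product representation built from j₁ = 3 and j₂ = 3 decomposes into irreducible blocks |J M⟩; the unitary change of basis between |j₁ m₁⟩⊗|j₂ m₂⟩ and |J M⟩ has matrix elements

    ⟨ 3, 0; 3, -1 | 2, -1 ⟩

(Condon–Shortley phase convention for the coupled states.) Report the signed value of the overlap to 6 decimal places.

+√(1/42) ≈ +0.154303

j₁+j₂−J=4  J+j₁−j₂=2  J−j₁+j₂=2  j₁+j₂+J+1=9
(j₁±m₁, j₂±m₂, J±M) = (3,3,2,4,1,3)
P² = 96/7
sum k=1..2:
  [1] −1/12 = -1/12
  [2] +1/8 = 1/8
S = 1/24
C² = P²·S² = 1/42 ; C = +0.154303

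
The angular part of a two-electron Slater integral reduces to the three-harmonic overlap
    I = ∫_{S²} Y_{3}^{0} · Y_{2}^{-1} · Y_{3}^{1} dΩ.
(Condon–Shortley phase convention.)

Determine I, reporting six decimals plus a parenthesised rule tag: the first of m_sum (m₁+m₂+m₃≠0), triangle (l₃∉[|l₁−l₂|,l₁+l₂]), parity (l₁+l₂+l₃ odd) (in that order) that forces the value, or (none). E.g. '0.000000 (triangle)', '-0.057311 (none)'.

m-sum 0 ✓  L=8 even ✓  1≤3≤5 ✓
Π(2lᵢ+1) = 7×5×7 = 245
triangle coeff Δ(3,2,3) = 1/3780
Σ_t [0,2]: t=0:+1/24 t=1:−1/4 t=2:+1/24 = -1/6
(3j)²=4/105 [(3 2 3; 0 0 0)], sign=+1
Σ_t [0,1]: t=0:+1/12 t=1:−1/8 = -1/24
(3j)²=1/210 [(3 2 3; 0 -1 1)], sign=-1
⇒ 4πI² = 2/45
I = (-1)√(2/45/(4π)) = -0.05947080
No selection rule forces the value: the integral is nonzero (none).

-0.059471 (none)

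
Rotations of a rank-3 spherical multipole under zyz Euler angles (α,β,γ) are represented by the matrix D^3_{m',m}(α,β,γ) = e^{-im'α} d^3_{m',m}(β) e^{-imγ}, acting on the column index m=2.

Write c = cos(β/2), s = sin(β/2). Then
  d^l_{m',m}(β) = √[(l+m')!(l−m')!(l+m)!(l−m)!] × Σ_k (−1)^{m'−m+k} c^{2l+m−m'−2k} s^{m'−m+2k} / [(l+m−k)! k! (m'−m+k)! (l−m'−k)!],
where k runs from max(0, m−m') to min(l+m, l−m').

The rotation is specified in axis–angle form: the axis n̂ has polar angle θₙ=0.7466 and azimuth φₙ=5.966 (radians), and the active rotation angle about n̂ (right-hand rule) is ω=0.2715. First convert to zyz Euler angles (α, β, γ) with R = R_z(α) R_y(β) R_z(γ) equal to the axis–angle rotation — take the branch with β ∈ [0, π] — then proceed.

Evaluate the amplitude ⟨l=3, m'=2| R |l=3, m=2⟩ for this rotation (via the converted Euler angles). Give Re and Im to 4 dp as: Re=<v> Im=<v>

Re=0.8598 Im=-0.3632

Axis–angle → zyz. n̂ = (sinθₙcosφₙ, sinθₙsinφₙ, cosθₙ) = (+0.645269, -0.211822, +0.734002), ω = 0.2715.
R = I cosω + sinω [n̂]ₓ + (1−cosω) n̂n̂ᵀ gives
  R = [+0.978622, -0.201849, -0.039456; +0.191836, +0.965013, -0.178741; +0.074155, +0.167351, +0.983105]
β = atan2(√(R₁₃²+R₂₃²), R₃₃) = 0.184082; α = atan2(R₂₃, R₁₃) mod 2π = 4.495127; γ = atan2(R₃₂, −R₃₁) mod 2π = 1.987905
First d^3_{2,2}(β=0.1841), then the phase factors e^{-i(2)α} and e^{-i(2)γ}:
c=cos(0.184082/2)=0.995767, s=sin(0.184082/2)=0.091911; N=√[120·1·120·1]=120.000000
The bounds max(0,m−m')=0 and min(l+m,l−m')=1 give 2 terms
  k=0: (−1)^0·120.0000/(120)·0.9958^6·0.0919^0 = +0.974870
  k=1: (−1)^1·120.0000/(24)·0.9958^4·0.0919^2 = -0.041528
d^3_{2,2}(0.1841) = +0.974870 -0.041528 = +0.933343
Attach z-rotation phases: D = e^{-i(2)(4.4951)}·(+0.933343)·e^{-i(2)(1.9879)} = +0.859777-0.363198i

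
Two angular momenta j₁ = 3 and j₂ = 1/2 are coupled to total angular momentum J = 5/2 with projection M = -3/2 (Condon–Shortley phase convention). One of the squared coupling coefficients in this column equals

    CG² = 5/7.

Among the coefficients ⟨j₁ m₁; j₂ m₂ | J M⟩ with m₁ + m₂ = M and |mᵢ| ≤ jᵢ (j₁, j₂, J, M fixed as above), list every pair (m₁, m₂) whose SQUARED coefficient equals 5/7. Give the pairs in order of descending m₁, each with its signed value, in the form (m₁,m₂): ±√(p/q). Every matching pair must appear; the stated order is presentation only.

(-2,1/2): −√(5/7)

Admissible pairs with m₁+m₂ = M = -3/2: (-2,1/2), (-1,-1/2)
  (m₁,m₂)=(-1,-1/2): CG² = 2/7, CG = +√(2/7)
  (m₁,m₂)=(-2,1/2): CG² = 5/7, CG = −√(5/7)   ← matches the target
Pairs with CG² = 5/7: (-2,1/2): −√(5/7)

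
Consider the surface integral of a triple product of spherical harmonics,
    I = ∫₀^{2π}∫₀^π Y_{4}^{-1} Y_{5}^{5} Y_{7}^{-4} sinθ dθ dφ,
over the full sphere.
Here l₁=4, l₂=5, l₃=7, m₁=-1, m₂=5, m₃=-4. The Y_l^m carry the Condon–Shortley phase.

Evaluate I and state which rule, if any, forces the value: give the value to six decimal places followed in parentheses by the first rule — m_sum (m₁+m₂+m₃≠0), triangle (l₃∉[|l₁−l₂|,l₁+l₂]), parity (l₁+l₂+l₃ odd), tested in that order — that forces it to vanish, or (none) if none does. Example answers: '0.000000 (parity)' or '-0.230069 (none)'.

-0.135388 (none)

Checks pass: Σm=0; 16 even; l₃=7∈[1,9].
(2·4+1)(2·5+1)(2·7+1) = 1485
Δ: 2! 6! 8! / 17! → 1/6126120
sum: t=0:+1/69120 t=1:−1/20736 t=2:+1/69120 = -1/51840
3j²(4 5 7; 0 0 0) = Δ·Π!·Σ² = 280/21879  (sign +1)
sum: t=2:+1/2903040 = 1/2903040
3j²(4 5 7; -1 5 -4) = Δ·Π!·Σ² = 75/6188  (sign -1)
combine: 4πI² = 1485·280/21879·75/6188 = 11250/48841
take √, sign -1: I = -0.13538765
No selection rule forces the value: the integral is nonzero (none).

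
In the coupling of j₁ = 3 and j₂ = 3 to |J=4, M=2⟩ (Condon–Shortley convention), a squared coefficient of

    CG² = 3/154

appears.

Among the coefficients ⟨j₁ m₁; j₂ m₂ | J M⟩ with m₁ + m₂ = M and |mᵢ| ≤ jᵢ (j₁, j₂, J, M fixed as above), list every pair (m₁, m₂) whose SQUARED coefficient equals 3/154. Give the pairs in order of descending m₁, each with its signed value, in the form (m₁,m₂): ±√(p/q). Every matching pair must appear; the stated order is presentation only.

Admissible pairs with m₁+m₂ = M = 2: (-1,3), (0,2), (1,1), (2,0), (3,-1)
  (m₁,m₂)=(3,-1): CG² = 27/77, CG = +√(27/77)
  (m₁,m₂)=(2,0): CG² = 3/154, CG = +√(3/154)   ← matches the target
  (m₁,m₂)=(1,1): CG² = 20/77, CG = −√(20/77)
  (m₁,m₂)=(0,2): CG² = 3/154, CG = +√(3/154)   ← matches the target
  (m₁,m₂)=(-1,3): CG² = 27/77, CG = +√(27/77)
Pairs with CG² = 3/154: (2,0): +√(3/154); (0,2): +√(3/154)

(2,0): +√(3/154); (0,2): +√(3/154)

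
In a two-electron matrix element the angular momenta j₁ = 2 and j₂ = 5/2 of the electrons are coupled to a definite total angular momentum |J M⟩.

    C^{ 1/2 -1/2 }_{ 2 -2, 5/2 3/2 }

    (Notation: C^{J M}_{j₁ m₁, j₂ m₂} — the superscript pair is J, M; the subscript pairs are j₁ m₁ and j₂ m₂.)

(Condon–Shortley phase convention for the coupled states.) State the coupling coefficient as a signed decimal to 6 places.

triangle: 4!×0!×1!/6! = 24/720
(j±m)!: 0!×4!×4!×1!×0!×1! = 576
prefactor² = (2J+1)×Δ×N² = 192/5
  k=4: +1/(4!×0!×0!×0!×0!×1!) = 1/24
Σ = 1/24  ⇒  CG² = 192/5×(1/24)² = 1/15
CG = +√(1/15) = +0.258199

+√(1/15) = +0.258199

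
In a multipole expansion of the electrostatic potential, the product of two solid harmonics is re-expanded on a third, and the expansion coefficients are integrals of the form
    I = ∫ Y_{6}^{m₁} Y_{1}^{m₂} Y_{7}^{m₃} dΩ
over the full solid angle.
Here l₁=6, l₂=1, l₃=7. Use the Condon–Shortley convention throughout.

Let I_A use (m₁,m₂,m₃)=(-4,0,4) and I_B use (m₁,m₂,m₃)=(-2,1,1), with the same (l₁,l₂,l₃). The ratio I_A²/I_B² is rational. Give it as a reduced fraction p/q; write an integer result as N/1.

l's match ⇒ only the (l;m) 3-j factors differ between A and B.
A: triangle coeff Δ(6,1,7) = 1/1365; Σ_t [0,0]: t=0:+1/7257600 = 1/7257600; (3j)²=11/455 [(6 1 7; -4 0 4)], sign=-1
B: triangle coeff Δ(6,1,7) = 1/1365; Σ_t [0,0]: t=0:+1/1935360 = 1/1935360; (3j)²=1/91 [(6 1 7; -2 1 1)], sign=+1
I_A²/I_B² = (11/455)/(1/91) = 11/5

11/5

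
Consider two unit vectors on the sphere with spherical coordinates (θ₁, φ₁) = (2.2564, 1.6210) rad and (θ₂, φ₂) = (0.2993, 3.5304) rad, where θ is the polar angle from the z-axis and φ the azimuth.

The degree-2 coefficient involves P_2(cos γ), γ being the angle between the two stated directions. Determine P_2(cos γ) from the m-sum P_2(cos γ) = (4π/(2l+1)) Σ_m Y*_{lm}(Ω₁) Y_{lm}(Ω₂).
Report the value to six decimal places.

Summing Y*_{l m}(θ₁,φ₁)·Y_{l m}(θ₂,φ₂) over m ∈ [−2, 2]; prefactor 4π/(2·2+1) = 2.513274:
  [-2]  conj(Y_{2,-2})(Ω₁) = -0.230264-0.023198i ; Y_{2,-2}(Ω₂) = +0.023930-0.023560i ; Δ = -0.006057+0.004870i
  [-1]  conj(Y_{2,-1})(Ω₁) = +0.018999-0.378129i ; Y_{2,-1}(Ω₂) = -0.201415+0.082512i ; Δ = +0.027373+0.077728i
  [+0]  conj(Y_{2,0})(Ω₁) = +0.063898-0.000000i ; Y_{2,0}(Ω₂) = +0.548525+0.000000i ; Δ = +0.035050+0.000000i
  [+1]  conj(Y_{2,1})(Ω₁) = -0.018999-0.378129i ; Y_{2,1}(Ω₂) = +0.201415+0.082512i ; Δ = +0.027373-0.077728i
  [+2]  conj(Y_{2,2})(Ω₁) = -0.230264+0.023198i ; Y_{2,2}(Ω₂) = +0.023930+0.023560i ; Δ = -0.006057-0.004870i
Σ over m = +0.077683+0.000000i; ×(4π/5) → +0.195239+0.000000i. Real part: 0.195239

0.195239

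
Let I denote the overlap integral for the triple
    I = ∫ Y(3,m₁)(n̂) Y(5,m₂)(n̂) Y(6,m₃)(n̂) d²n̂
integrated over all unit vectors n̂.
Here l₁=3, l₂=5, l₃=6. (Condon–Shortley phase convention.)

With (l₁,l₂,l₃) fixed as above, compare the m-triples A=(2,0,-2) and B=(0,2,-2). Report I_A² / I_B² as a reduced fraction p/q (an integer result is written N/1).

l's match ⇒ only the (l;m) 3-j factors differ between A and B.
A: triangle coeff Δ(3,5,6) = 1/675675; Σ_t [0,1]: t=0:+1/8640 t=1:−1/13824 = 1/23040; (3j)²=2/429 [(3 5 6; 2 0 -2)], sign=+1
B: triangle coeff Δ(3,5,6) = 1/675675; Σ_t [0,2]: t=0:+1/60480 t=1:−1/5760 t=2:+1/8640 = -1/24192; (3j)²=8/3003 [(3 5 6; 0 2 -2)], sign=-1
I_A²/I_B² = (2/429)/(8/3003) = 7/4

7/4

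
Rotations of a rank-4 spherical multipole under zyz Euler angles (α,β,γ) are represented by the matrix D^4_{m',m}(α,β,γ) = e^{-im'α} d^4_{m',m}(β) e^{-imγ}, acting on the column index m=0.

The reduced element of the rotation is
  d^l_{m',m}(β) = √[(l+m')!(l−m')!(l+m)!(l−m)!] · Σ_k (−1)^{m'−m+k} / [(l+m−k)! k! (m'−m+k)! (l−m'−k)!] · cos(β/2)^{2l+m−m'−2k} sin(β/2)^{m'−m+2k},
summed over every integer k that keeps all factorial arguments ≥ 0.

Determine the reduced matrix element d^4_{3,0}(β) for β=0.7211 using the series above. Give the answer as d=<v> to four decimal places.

d=-0.3197

d^4_{3,0}(β=0.7211) via the finite sum:
Half-angle: c=0.935703, s=0.352789. N=√(5040·1·24·24)=1703.830978
k∈{0,1} keeps every argument non-negative
  k=0: (−1)^3·1703.8310/(144)·0.9357^5·0.3528^3 = -0.372648
  k=1: (−1)^4·1703.8310/(144)·0.9357^3·0.3528^5 = +0.052973
d^4_{3,0}(0.7211) = -0.372648 +0.052973 = -0.319675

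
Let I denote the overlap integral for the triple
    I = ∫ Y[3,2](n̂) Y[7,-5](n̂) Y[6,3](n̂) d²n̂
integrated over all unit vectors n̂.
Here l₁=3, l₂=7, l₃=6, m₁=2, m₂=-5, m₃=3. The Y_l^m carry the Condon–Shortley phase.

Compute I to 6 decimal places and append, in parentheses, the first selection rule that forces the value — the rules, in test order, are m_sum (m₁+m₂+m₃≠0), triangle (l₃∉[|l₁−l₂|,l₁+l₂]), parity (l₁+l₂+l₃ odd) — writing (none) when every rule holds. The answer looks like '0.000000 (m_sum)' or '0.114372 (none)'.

-0.123141 (none)

Rules hold: Σm=0, L=16 even, 4≤6≤10.
N = 7·15·13 = 1365
Δ = 4!·2!·10!/17! = 1/2042040
Racah Σ t=1..3: t=1:−1/207360 t=2:+1/57600 t=3:−1/207360 = 1/129600
⇒ 3j(3 7 6; 0 0 0)² = 168/12155, sgn +1
Racah Σ t=0..1: t=0:+1/1935360 t=1:−1/4354560 = 1/3483648
⇒ 3j(3 7 6; 2 -5 3)² = 125/12376, sgn -1
4πI² = N·(3j₀)²·(3jₘ)² = 7875/41327
I = -1·√(0.190553/4π) = -0.12314121
No selection rule forces the value: the integral is nonzero (none).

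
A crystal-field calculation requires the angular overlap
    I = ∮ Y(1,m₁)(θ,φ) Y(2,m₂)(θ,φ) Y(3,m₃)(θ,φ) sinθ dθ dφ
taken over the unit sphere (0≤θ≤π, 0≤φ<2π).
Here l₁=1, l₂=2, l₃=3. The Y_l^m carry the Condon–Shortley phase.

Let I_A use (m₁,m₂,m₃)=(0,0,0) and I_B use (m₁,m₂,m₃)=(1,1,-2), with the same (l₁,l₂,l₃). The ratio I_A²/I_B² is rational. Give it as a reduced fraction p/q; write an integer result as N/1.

9/10

l's match ⇒ only the (l;m) 3-j factors differ between A and B.
A: triangle coeff Δ(1,2,3) = 1/105; Σ_t [0,0]: t=0:+1/4 = 1/4; (3j)²=3/35 [(1 2 3; 0 0 0)], sign=-1
B: triangle coeff Δ(1,2,3) = 1/105; Σ_t [0,0]: t=0:+1/12 = 1/12; (3j)²=2/21 [(1 2 3; 1 1 -2)], sign=-1
I_A²/I_B² = (3/35)/(2/21) = 9/10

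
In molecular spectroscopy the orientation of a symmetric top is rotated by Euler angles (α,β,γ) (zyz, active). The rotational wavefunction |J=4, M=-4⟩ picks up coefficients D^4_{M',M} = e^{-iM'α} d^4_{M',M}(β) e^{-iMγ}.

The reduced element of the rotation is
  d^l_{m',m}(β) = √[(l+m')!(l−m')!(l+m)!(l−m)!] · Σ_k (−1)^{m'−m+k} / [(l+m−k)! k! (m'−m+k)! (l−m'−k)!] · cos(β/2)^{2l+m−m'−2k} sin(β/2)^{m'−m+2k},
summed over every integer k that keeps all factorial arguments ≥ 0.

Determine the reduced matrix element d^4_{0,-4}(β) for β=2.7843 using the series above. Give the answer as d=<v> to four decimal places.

d=0.0078

d^4_{0,-4}(β=2.7843) via the finite sum:
Half-angle: c=0.177698, s=0.984085. N=√(24·24·1·40320)=4819.161753
k∈{0} keeps every argument non-negative
  k=0: (−1)^4·4819.1618/(576)·0.1777^4·0.9841^4 = +0.007824
d^4_{0,-4}(2.7843) = +0.007824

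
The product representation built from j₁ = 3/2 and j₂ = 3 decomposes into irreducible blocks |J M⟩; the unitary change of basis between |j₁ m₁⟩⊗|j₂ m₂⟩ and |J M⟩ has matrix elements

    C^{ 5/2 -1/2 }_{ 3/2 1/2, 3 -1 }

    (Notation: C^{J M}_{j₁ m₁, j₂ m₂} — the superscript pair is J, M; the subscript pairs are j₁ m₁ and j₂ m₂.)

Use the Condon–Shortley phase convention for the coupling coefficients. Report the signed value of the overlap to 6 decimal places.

√[6·2!1!4!/8! · 2!1!2!4!2!3!] = √(288/35)
  +(−1)^0/∏(0,2,1,2,0,2)! = 1/8  (running 1/8)
  +(−1)^1/∏(1,1,0,1,1,3)! = -1/6  (running -1/24)
⟨..|..⟩ = √(288/35)·(-1/24) = -0.119523

-0.119523  (= −√(1/70))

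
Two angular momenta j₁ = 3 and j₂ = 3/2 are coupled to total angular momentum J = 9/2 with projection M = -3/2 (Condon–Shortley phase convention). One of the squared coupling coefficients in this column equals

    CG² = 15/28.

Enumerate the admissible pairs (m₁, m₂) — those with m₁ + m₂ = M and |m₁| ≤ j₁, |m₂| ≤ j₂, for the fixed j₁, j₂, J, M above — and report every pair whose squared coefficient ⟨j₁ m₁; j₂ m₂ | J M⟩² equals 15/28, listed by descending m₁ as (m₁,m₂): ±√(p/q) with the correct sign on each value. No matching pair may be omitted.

Admissible pairs with m₁+m₂ = M = -3/2: (-3,3/2), (-2,1/2), (-1,-1/2), (0,-3/2)
  (m₁,m₂)=(0,-3/2): CG² = 5/21, CG = +√(5/21)
  (m₁,m₂)=(-1,-1/2): CG² = 15/28, CG = +√(15/28)   ← matches the target
  (m₁,m₂)=(-2,1/2): CG² = 3/14, CG = +√(3/14)
  (m₁,m₂)=(-3,3/2): CG² = 1/84, CG = +√(1/84)
Pairs with CG² = 15/28: (-1,-1/2): +√(15/28)

(-1,-1/2): +√(15/28)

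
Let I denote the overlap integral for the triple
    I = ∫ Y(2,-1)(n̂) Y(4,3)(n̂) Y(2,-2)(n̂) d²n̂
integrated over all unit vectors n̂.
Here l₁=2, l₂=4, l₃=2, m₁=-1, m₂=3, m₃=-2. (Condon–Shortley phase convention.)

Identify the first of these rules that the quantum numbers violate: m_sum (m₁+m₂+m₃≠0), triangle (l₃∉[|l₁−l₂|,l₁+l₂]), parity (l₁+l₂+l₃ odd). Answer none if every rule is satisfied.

none

Σmᵢ = 0  ✓
l₃∈[|l₁−l₂|,l₁+l₂]=[2,6], have l₃=2  ✓
Σlᵢ = 8 ⇒ even  ✓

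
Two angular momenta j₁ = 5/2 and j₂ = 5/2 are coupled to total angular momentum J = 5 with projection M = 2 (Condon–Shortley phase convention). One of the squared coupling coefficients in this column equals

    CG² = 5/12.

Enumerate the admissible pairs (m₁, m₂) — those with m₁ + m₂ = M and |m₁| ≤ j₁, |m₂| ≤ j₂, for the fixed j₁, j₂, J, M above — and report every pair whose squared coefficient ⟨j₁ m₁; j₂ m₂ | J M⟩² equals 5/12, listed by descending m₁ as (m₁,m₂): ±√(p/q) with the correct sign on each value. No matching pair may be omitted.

Admissible pairs with m₁+m₂ = M = 2: (-1/2,5/2), (1/2,3/2), (3/2,1/2), (5/2,-1/2)
  (m₁,m₂)=(5/2,-1/2): CG² = 1/12, CG = +√(1/12)
  (m₁,m₂)=(3/2,1/2): CG² = 5/12, CG = +√(5/12)   ← matches the target
  (m₁,m₂)=(1/2,3/2): CG² = 5/12, CG = +√(5/12)   ← matches the target
  (m₁,m₂)=(-1/2,5/2): CG² = 1/12, CG = +√(1/12)
Pairs with CG² = 5/12: (3/2,1/2): +√(5/12); (1/2,3/2): +√(5/12)

(3/2,1/2): +√(5/12); (1/2,3/2): +√(5/12)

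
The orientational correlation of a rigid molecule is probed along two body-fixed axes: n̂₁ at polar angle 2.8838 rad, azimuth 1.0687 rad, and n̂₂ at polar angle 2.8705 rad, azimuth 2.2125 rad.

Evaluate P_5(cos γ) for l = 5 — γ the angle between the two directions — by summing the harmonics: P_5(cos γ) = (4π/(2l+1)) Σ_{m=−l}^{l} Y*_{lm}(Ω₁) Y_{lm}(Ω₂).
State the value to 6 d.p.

0.478668

Addition theorem: P_5(cos γ) = (4π/11) Σ_m Y*_{lm}(Ω₁) Y_{lm}(Ω₂), m = −5…5:
  [-5]  conj(Y_{5,-5})(Ω₁) = 0.00029 - 0.00040j ; Y_{5,-5}(Ω₂) = 0.00004 + 0.00064j ; Δ = 0.00000 + 0.00000j
  [-4]  conj(Y_{5,-4})(Ω₁) = 0.00254 + 0.00543j ; Y_{5,-4}(Ω₂) = 0.00610 + 0.00395j ; Δ = -0.00001 + 0.00004j
  [-3]  conj(Y_{5,-3})(Ω₁) = -0.04242 - 0.00274j ; Y_{5,-3}(Ω₂) = 0.04582 - 0.01695j ; Δ = -0.00199 + 0.00059j
  [-2]  conj(Y_{5,-2})(Ω₁) = 0.10320 - 0.16222j ; Y_{5,-2}(Ω₂) = 0.05924 - 0.20042j ; Δ = -0.02640 - 0.03029j
  [-1]  conj(Y_{5,-1})(Ω₁) = 0.24635 + 0.44870j ; Y_{5,-1}(Ω₂) = -0.31316 - 0.41911j ; Δ = 0.11091 - 0.24376j
  [+0]  conj(Y_{5,0})(Ω₁) = -0.52317 + 0.00000j ; Y_{5,0}(Ω₂) = -0.48545 + 0.00000j ; Δ = 0.25397 + 0.00000j
  [+1]  conj(Y_{5,1})(Ω₁) = -0.24635 + 0.44870j ; Y_{5,1}(Ω₂) = 0.31316 - 0.41911j ; Δ = 0.11091 + 0.24376j
  [+2]  conj(Y_{5,2})(Ω₁) = 0.10320 + 0.16222j ; Y_{5,2}(Ω₂) = 0.05924 + 0.20042j ; Δ = -0.02640 + 0.03029j
  [+3]  conj(Y_{5,3})(Ω₁) = 0.04242 - 0.00274j ; Y_{5,3}(Ω₂) = -0.04582 - 0.01695j ; Δ = -0.00199 - 0.00059j
  [+4]  conj(Y_{5,4})(Ω₁) = 0.00254 - 0.00543j ; Y_{5,4}(Ω₂) = 0.00610 - 0.00395j ; Δ = -0.00001 - 0.00004j
  [+5]  conj(Y_{5,5})(Ω₁) = -0.00029 - 0.00040j ; Y_{5,5}(Ω₂) = -0.00004 + 0.00064j ; Δ = 0.00000 - 0.00000j
Total Σ_m = 0.41900 + 0.00000j. Multiply by 1.142397: 0.47867 + 0.00000j. P_5(cos γ) = 0.478668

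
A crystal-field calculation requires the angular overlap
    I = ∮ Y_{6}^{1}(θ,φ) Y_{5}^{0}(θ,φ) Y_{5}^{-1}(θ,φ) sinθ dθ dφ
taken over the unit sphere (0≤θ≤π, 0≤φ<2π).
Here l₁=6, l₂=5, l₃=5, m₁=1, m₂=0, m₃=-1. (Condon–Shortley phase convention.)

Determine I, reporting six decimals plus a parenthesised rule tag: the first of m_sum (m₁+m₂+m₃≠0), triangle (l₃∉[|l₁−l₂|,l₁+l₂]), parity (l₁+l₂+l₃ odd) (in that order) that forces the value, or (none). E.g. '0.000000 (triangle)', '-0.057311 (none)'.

-0.072607 (none)

Checks pass: Σm=0; 16 even; l₃=5∈[1,11].
(2·6+1)(2·5+1)(2·5+1) = 1573
Δ: 6! 6! 4! / 17! → 1/28588560
sum: t=1:−1/345600 t=2:+1/13824 t=3:−1/5184 t=4:+1/13824 t=5:−1/345600 = -7/129600
3j²(6 5 5; 0 0 0) = Δ·Π!·Σ² = 80/7293  (sign +1)
sum: t=1:−1/138240 t=2:+1/10368 t=3:−1/6912 t=4:+1/34560 t=5:−1/2073600 = -7/259200
3j²(6 5 5; 1 0 -1) = Δ·Π!·Σ² = 28/7293  (sign -1)
combine: 4πI² = 1573·80/7293·28/7293 = 2240/33813
take √, sign -1: I = -0.07260679
No selection rule forces the value: the integral is nonzero (none).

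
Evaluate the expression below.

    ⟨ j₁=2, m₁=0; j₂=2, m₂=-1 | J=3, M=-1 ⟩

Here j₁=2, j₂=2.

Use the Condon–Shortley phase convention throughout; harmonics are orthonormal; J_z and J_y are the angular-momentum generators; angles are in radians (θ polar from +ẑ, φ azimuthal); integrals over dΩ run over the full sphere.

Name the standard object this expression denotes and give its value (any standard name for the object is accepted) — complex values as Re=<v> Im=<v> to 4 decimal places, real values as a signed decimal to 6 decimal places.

This is a Clebsch–Gordan (vector-coupling) coefficient.
triangle: 1!×3!×3!/8! = 36/40320
(j±m)!: 2!×2!×1!×3!×2!×4! = 1152
prefactor² = (2J+1)×Δ×N² = 36/5
  k=0: +1/(0!×1!×2!×1!×1!×2!) = 1/4
  k=1: −1/(1!×0!×1!×0!×2!×3!) = -1/12
Σ = 1/6  ⇒  CG² = 36/5×(1/6)² = 1/5
CG = +√(1/5) = +0.447214

Clebsch–Gordan coefficient, +√(1/5) ≈ +0.447214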